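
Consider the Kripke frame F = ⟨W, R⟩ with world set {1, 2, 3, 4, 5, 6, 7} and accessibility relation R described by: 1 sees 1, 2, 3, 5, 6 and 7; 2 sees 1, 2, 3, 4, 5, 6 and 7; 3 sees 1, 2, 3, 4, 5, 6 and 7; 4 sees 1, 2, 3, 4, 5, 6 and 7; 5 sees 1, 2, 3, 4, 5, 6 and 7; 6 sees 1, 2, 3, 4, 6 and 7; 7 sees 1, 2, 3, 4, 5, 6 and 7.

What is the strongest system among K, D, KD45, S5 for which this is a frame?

D

Serial (axiom D): yes — every world has a successor (e.g. 1 R 1).
Euclidean (axiom 5): no — 1 R 6 and 1 R 5, but not 6 R 5.
Transitive (axiom 4): no — 1 R 2 and 2 R 4, but not 1 R 4.
Reflexive (axiom T): yes — every world is R-related to itself.
So F validates K, D; KD45 would additionally require R to be Euclidean and transitive. The strongest is D.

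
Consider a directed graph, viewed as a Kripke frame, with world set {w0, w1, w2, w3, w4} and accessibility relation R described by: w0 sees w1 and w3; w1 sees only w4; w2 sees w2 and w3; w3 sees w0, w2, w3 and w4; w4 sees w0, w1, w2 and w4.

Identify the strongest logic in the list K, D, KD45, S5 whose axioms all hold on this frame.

Serial (axiom D): yes — every world has a successor (e.g. w0 R w1).
Euclidean (axiom 5): no — w0 R w1 and w0 R w3, but not w1 R w3.
Transitive (axiom 4): no — w0 R w1 and w1 R w4, but not w0 R w4.
Reflexive (axiom T): no — w0 is not related to itself.
So F validates K, D; KD45 would additionally require R to be Euclidean and transitive. The strongest is D.

D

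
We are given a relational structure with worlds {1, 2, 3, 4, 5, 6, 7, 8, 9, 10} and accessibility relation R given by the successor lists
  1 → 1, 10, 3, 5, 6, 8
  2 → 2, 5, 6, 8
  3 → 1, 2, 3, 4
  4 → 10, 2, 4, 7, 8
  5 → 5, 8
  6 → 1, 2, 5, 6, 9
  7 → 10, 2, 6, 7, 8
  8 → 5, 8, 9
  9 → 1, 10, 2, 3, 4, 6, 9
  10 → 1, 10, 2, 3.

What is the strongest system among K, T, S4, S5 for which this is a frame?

Reflexive (axiom T): yes — every world is R-related to itself.
Transitive (axiom 4): no — 1 R 10 and 10 R 2, but not 1 R 2.
Euclidean (axiom 5): no — 1 R 10 and 1 R 5, but not 10 R 5.
So F validates K, T; S4 would additionally require R to be transitive. The strongest is T.

T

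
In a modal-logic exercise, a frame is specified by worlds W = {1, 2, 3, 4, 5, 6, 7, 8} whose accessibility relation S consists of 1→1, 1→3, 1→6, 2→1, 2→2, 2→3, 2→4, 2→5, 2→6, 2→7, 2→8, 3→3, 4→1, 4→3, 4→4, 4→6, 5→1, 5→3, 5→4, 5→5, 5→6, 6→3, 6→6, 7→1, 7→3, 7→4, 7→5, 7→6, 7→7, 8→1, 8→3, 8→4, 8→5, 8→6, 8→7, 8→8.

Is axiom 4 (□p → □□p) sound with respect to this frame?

Yes

The schema 4 characterises exactly the transitive frames.
Transitive: yes — every two-step S-path is closed by a direct edge.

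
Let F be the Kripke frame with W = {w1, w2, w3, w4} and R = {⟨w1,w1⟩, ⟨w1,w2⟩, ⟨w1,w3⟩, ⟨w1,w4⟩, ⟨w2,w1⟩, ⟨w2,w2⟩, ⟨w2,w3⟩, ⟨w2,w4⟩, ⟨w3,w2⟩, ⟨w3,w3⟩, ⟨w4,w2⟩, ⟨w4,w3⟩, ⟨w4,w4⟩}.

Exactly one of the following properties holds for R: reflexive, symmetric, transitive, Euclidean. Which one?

reflexive

Reflexive: yes — every world is R-related to itself.
Symmetric: no — w1 R w3 but not w3 R w1.
Transitive: no — w3 R w2 and w2 R w1, but not w3 R w1.
Euclidean: no — w1 R w3 and w1 R w4, but not w3 R w4.
Only reflexive holds.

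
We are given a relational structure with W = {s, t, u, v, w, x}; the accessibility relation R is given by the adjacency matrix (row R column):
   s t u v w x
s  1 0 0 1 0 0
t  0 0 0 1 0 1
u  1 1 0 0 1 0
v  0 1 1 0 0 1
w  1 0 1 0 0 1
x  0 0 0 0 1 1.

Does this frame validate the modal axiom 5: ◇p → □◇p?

The schema 5 characterises exactly the Euclidean frames.
Euclidean: no — t R x and t R v, but not x R v.

No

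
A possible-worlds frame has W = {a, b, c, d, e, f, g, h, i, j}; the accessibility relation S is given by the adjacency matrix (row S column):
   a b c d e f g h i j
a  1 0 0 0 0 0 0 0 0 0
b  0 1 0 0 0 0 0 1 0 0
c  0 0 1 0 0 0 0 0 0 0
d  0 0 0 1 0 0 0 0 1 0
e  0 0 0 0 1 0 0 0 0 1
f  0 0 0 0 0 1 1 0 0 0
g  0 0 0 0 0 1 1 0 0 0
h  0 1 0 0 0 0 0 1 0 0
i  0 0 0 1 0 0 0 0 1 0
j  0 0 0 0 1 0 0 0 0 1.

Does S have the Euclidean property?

Euclidean: yes — any two successors of a common world are S-related.

Yes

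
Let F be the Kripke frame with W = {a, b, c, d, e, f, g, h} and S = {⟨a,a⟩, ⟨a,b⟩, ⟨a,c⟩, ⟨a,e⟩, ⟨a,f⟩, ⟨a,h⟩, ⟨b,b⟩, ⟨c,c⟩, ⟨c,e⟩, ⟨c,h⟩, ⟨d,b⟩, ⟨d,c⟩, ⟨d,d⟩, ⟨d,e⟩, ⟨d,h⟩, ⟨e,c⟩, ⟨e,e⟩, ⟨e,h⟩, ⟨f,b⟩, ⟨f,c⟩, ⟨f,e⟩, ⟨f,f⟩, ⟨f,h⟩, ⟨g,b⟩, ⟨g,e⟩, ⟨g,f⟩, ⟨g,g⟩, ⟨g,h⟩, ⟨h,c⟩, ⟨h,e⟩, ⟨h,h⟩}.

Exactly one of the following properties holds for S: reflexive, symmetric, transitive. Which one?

Reflexive: yes — every world is S-related to itself.
Symmetric: no — a S b but not b S a.
Transitive: no — g S e and e S c, but not g S c.
Only reflexive holds.

reflexive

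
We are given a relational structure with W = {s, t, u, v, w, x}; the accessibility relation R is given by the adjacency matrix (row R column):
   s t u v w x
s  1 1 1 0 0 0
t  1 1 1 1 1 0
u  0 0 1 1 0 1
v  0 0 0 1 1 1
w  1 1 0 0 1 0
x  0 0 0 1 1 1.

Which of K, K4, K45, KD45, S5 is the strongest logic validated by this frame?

K

Transitive (axiom 4): no — s R t and t R v, but not s R v.
Euclidean (axiom 5): no — s R u and s R t, but not u R t.
Serial (axiom D): yes — every world has a successor (e.g. s R s).
Reflexive (axiom T): yes — every world is R-related to itself.
So F validates K; K4 would additionally require R to be transitive. The strongest is K.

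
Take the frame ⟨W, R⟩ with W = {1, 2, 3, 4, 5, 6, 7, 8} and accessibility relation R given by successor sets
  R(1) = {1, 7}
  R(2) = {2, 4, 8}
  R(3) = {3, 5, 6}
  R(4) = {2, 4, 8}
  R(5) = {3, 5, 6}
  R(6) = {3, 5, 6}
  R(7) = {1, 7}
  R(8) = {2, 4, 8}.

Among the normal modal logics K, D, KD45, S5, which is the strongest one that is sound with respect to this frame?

Serial (axiom D): yes — every world has a successor (e.g. 1 R 1).
Euclidean (axiom 5): yes — any two successors of a common world are R-related.
Transitive (axiom 4): yes — every two-step R-path is closed by a direct edge.
Reflexive (axiom T): yes — every world is R-related to itself.
So F validates K, D, KD45, S5. The strongest is S5.

S5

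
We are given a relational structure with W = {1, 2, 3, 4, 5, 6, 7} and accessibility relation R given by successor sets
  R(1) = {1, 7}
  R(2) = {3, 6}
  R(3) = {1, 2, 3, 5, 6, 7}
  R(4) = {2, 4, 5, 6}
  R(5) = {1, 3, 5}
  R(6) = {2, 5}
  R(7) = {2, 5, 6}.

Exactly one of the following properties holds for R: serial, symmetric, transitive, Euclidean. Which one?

serial

Serial: yes — every world has a successor (e.g. 1 R 1).
Symmetric: no — 1 R 7 but not 7 R 1.
Transitive: no — 1 R 7 and 7 R 2, but not 1 R 2.
Euclidean: no — 2 R 6 and 2 R 3, but not 6 R 3.
Only serial holds.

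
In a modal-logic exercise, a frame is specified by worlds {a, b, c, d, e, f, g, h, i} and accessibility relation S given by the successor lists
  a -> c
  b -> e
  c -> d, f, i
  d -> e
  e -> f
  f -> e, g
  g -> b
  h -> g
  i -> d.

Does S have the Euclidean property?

No

Euclidean: no — c S d and c S f, but not d S f.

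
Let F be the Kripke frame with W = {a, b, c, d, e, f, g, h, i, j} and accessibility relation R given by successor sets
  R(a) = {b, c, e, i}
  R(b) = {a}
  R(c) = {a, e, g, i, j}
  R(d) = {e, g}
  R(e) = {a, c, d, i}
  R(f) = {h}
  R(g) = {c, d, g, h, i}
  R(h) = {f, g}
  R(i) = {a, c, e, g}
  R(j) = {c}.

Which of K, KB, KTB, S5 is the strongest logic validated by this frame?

KB

Symmetric (axiom B): yes — every pair in R has its reverse in R.
Reflexive (axiom T): no — a is not related to itself.
Euclidean (axiom 5): no — a R b and a R c, but not b R c.
So F validates K, KB; KTB would additionally require R to be reflexive. The strongest is KB.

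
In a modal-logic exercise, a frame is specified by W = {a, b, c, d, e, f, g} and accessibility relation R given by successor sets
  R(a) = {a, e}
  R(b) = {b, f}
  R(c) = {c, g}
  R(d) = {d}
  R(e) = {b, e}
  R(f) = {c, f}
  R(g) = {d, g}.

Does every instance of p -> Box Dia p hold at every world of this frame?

The schema B characterises exactly the symmetric frames.
Symmetric: no — a R e but not e R a.

No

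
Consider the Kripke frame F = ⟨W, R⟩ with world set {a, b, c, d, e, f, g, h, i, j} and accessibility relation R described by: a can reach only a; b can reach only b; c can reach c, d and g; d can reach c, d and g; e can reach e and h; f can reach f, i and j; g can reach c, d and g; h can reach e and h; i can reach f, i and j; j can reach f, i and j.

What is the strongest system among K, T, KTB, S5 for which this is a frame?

S5

Reflexive (axiom T): yes — every world is R-related to itself.
Symmetric (axiom B): yes — every pair in R has its reverse in R.
Euclidean (axiom 5): yes — any two successors of a common world are R-related.
So F validates K, T, KTB, S5. The strongest is S5.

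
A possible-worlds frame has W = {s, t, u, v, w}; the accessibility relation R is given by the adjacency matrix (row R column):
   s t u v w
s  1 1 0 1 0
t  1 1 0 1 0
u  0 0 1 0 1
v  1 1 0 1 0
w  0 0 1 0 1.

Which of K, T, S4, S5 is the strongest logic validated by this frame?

Reflexive (axiom T): yes — every world is R-related to itself.
Transitive (axiom 4): yes — every two-step R-path is closed by a direct edge.
Euclidean (axiom 5): yes — any two successors of a common world are R-related.
So F validates K, T, S4, S5. The strongest is S5.

S5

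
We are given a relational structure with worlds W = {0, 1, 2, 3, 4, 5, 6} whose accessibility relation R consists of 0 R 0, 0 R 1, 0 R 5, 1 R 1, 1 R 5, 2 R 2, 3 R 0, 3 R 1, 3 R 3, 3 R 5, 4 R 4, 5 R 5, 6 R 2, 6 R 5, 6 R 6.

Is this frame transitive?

Yes

Transitive: yes — every two-step R-path is closed by a direct edge.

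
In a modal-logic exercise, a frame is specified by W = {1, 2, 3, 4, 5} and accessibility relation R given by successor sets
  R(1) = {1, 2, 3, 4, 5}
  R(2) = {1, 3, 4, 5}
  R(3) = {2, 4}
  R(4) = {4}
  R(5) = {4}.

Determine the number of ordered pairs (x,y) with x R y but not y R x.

7

Enumerating: (1,3), (1,4), (1,5), (2,4), (2,5), (3,4), (5,4).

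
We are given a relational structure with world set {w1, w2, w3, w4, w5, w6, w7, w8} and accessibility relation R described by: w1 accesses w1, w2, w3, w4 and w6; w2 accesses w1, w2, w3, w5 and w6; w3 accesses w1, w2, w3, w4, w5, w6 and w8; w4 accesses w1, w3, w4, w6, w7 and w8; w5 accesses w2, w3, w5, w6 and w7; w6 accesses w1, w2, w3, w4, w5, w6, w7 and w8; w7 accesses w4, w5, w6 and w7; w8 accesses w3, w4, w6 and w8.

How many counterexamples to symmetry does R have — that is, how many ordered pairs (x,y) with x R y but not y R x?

0

R is symmetric; there are no such tuples.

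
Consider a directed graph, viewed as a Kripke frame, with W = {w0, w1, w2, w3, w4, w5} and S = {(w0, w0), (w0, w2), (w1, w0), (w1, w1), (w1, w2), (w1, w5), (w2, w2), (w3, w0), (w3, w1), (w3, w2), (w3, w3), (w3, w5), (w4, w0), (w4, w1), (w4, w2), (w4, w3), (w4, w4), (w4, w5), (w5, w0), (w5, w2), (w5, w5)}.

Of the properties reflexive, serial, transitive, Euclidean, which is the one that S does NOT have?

Reflexive: yes — every world is S-related to itself.
Serial: yes — every world has a successor (e.g. w0 S w0).
Transitive: yes — every two-step S-path is closed by a direct edge.
Euclidean: no — w1 S w0 and w1 S w5, but not w0 S w5.
Only Euclidean fails.

Euclidean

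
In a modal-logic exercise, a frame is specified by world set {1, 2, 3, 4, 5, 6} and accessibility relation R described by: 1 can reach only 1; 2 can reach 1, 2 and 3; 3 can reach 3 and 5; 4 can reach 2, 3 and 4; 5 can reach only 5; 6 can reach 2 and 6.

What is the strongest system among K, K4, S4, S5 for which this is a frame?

K

Transitive (axiom 4): no — 2 R 3 and 3 R 5, but not 2 R 5.
Reflexive (axiom T): yes — every world is R-related to itself.
Euclidean (axiom 5): no — 2 R 1 and 2 R 3, but not 1 R 3.
So F validates K; K4 would additionally require R to be transitive. The strongest is K.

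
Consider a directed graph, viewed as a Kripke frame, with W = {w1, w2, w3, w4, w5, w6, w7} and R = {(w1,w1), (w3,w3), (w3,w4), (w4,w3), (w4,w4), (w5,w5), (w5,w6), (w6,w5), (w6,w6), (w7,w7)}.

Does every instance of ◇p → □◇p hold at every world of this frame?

Axiom 5 corresponds to the accessibility relation being Euclidean.
Euclidean: yes — any two successors of a common world are R-related.

Yes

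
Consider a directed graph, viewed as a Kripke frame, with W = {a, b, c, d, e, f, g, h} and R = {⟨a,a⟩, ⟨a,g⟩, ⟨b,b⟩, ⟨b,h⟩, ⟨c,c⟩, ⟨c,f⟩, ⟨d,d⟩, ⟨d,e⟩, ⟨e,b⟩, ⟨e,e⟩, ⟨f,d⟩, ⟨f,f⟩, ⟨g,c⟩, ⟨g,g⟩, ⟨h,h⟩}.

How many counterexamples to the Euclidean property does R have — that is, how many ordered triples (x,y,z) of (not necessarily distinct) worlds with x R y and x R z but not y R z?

Enumerating: (a,g,a), (b,h,b), (c,f,c), (d,e,d), (e,b,e), (f,d,f), (g,c,g).

7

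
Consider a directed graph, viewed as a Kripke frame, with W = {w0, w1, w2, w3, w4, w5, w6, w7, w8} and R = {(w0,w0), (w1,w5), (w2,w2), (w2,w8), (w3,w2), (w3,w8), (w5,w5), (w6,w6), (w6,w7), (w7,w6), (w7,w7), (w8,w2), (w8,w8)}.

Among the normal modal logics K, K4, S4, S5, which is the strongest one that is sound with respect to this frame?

Transitive (axiom 4): yes — every two-step R-path is closed by a direct edge.
Reflexive (axiom T): no — w1 is not related to itself.
Euclidean (axiom 5): yes — any two successors of a common world are R-related.
So F validates K, K4; S4 would additionally require R to be reflexive. The strongest is K4.

K4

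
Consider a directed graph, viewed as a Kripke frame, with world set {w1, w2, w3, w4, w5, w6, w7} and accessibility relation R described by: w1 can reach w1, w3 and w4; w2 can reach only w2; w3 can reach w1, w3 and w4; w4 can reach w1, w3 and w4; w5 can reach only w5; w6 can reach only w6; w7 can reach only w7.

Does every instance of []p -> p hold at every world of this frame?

The schema T characterises exactly the reflexive frames.
Reflexive: yes — every world is R-related to itself.

Yes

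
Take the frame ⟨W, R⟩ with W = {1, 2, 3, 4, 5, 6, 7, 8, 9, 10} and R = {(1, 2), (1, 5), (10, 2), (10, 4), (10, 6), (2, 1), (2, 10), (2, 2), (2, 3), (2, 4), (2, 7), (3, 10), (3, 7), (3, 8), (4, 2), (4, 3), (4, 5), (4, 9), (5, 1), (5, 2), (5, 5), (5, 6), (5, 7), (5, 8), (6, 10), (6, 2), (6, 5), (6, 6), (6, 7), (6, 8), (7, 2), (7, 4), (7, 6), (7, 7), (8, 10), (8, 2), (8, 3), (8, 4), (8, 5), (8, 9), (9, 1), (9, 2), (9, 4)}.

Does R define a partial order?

Reflexive: no — 1 is not related to itself.
Transitive: no — 1 R 2 and 2 R 10, but not 1 R 10.
Antisymmetric: no — 1 R 2 and 2 R 1 with 1 ≠ 2.
So R is not a partial order.

No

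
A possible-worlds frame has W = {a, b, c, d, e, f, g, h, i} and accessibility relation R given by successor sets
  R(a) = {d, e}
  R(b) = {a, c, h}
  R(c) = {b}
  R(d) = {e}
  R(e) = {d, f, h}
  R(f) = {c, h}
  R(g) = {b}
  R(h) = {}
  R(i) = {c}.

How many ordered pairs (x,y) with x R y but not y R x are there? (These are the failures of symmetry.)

Enumerating: (a,d), (a,e), (b,a), (b,h), (e,f), (e,h), (f,c), (f,h), (g,b), (i,c).

10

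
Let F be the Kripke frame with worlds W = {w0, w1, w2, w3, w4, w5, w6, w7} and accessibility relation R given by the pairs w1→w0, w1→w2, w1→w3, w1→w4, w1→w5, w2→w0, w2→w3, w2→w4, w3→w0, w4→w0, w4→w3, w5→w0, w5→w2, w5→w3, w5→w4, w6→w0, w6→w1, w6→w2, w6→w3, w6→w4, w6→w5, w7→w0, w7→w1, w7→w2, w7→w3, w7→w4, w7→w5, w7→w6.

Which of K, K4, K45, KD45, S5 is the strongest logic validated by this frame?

Transitive (axiom 4): yes — every two-step R-path is closed by a direct edge.
Euclidean (axiom 5): no — w1 R w0 and w1 R w2, but not w0 R w2.
Serial (axiom D): no — w0 has no R-successor.
Reflexive (axiom T): no — w0 is not related to itself.
So F validates K, K4; K45 would additionally require R to be Euclidean. The strongest is K4.

K4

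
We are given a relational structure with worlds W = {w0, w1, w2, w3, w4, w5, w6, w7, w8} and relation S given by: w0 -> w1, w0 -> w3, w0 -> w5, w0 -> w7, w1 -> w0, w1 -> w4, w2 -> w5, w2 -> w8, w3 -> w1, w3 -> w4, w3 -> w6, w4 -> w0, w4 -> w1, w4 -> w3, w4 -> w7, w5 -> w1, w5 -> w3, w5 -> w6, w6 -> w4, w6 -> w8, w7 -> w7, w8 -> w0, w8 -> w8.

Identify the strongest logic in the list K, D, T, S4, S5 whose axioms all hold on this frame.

Serial (axiom D): yes — every world has a successor (e.g. w0 S w1).
Reflexive (axiom T): no — w0 is not related to itself.
Transitive (axiom 4): no — w0 S w1 and w1 S w4, but not w0 S w4.
Euclidean (axiom 5): no — w0 S w1 and w0 S w3, but not w1 S w3.
So F validates K, D; T would additionally require S to be reflexive. The strongest is D.

D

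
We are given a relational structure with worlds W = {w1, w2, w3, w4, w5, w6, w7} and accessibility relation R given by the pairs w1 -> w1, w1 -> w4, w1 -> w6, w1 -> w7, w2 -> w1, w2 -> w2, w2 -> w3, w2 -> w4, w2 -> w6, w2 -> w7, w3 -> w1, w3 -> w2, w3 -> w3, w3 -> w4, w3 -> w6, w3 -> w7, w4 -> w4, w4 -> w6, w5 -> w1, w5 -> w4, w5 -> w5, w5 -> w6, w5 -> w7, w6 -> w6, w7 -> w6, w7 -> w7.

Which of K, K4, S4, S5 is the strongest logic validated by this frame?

Transitive (axiom 4): yes — every two-step R-path is closed by a direct edge.
Reflexive (axiom T): yes — every world is R-related to itself.
Euclidean (axiom 5): no — w1 R w4 and w1 R w7, but not w4 R w7.
So F validates K, K4, S4; S5 would additionally require R to be Euclidean. The strongest is S4.

S4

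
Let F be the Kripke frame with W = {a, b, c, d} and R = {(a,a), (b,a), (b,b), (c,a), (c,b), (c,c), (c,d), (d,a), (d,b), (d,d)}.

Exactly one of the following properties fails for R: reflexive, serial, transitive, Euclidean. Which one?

Reflexive: yes — every world is R-related to itself.
Serial: yes — every world has a successor (e.g. a R a).
Transitive: yes — every two-step R-path is closed by a direct edge.
Euclidean: no — c R a and c R b, but not a R b.
Only Euclidean fails.

Euclidean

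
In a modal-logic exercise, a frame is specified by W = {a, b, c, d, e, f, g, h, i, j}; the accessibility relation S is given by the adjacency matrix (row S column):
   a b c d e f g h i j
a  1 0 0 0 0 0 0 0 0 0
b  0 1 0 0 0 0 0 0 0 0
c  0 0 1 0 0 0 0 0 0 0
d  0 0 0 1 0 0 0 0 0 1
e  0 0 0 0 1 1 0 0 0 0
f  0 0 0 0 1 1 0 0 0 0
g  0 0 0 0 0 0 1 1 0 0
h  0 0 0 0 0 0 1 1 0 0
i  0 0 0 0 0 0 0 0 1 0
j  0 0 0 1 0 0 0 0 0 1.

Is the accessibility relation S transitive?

Transitive: yes — every two-step S-path is closed by a direct edge.

Yes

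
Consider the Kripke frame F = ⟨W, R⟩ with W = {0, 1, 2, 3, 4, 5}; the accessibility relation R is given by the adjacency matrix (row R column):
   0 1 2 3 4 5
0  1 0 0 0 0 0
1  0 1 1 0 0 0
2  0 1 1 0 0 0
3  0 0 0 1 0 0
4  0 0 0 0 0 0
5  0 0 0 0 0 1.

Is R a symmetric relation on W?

Yes

Symmetric: yes — every pair in R has its reverse in R.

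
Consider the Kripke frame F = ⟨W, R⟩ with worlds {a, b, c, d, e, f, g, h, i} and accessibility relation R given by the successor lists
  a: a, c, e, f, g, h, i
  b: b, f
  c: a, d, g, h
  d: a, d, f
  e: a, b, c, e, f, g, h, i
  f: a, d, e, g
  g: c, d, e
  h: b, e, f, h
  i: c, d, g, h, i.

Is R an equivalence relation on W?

No

Reflexive: no — c is not related to itself.
Symmetric: no — a R g but not g R a.
Transitive: no — a R c and c R d, but not a R d.
So R is not an equivalence relation.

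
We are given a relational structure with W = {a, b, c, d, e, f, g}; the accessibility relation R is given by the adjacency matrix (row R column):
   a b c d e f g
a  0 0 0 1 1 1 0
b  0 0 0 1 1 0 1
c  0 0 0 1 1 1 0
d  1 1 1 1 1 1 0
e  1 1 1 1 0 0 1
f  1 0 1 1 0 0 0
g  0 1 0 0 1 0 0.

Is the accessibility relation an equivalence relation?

Reflexive: no — a is not related to itself.
Symmetric: yes — every pair in R has its reverse in R.
Transitive: no — a R d and d R b, but not a R b.
So R is not an equivalence relation.

No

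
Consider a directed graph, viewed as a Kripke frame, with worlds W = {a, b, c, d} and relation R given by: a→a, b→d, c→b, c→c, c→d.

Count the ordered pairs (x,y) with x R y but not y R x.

Enumerating: (b,d), (c,b), (c,d).

3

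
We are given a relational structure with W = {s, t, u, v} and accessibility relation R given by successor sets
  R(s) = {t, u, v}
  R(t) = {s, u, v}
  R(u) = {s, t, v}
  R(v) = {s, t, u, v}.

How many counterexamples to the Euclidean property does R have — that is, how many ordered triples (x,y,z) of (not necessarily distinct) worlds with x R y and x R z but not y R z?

9

Enumerating: (s,t,t), (s,u,u), (t,s,s), (t,u,u), (u,s,s), (u,t,t), (v,s,s), (v,t,t), (v,u,u).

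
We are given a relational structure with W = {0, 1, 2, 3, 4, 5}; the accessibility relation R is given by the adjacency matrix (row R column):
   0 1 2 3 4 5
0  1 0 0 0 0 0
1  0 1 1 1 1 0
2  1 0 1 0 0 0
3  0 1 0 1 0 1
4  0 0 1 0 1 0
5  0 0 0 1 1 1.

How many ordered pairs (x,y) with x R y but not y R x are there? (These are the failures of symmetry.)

5

Enumerating: (1,2), (1,4), (2,0), (4,2), (5,4).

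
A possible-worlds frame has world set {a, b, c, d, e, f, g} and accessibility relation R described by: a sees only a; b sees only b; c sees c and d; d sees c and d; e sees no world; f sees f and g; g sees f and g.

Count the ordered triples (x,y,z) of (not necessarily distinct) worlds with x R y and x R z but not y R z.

0

R is Euclidean; there are no such tuples.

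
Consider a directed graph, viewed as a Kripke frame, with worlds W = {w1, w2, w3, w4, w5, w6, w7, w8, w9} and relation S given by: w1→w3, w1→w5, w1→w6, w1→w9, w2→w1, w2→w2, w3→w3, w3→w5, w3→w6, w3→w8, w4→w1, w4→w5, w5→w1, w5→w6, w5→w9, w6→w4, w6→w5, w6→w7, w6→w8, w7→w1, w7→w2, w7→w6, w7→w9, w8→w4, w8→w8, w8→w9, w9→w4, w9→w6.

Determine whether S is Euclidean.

Euclidean: no — w1 S w3 and w1 S w9, but not w3 S w9.

No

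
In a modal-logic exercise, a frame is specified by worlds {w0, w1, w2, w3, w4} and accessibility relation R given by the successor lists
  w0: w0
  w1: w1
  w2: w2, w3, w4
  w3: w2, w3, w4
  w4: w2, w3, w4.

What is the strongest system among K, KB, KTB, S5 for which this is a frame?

Symmetric (axiom B): yes — every pair in R has its reverse in R.
Reflexive (axiom T): yes — every world is R-related to itself.
Euclidean (axiom 5): yes — any two successors of a common world are R-related.
So F validates K, KB, KTB, S5. The strongest is S5.

S5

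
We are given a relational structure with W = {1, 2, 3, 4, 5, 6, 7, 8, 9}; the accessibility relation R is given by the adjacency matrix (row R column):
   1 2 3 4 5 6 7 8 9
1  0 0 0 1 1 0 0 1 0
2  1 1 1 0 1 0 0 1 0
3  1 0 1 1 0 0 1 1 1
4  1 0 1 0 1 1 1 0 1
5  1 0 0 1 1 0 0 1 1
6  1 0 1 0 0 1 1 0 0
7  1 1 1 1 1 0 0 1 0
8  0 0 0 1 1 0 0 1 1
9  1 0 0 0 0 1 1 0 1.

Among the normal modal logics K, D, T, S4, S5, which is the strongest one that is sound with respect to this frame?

Serial (axiom D): yes — every world has a successor (e.g. 1 R 4).
Reflexive (axiom T): no — 1 is not related to itself.
Transitive (axiom 4): no — 1 R 4 and 4 R 3, but not 1 R 3.
Euclidean (axiom 5): no — 1 R 4 and 1 R 8, but not 4 R 8.
So F validates K, D; T would additionally require R to be reflexive. The strongest is D.

D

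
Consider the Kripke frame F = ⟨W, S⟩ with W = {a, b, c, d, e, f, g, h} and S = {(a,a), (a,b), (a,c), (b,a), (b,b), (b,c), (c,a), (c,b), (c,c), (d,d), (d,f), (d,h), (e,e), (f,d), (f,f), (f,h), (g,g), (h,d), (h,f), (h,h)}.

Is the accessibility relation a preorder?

Yes

Reflexive: yes — every world is S-related to itself.
Transitive: yes — every two-step S-path is closed by a direct edge.
So S is a preorder.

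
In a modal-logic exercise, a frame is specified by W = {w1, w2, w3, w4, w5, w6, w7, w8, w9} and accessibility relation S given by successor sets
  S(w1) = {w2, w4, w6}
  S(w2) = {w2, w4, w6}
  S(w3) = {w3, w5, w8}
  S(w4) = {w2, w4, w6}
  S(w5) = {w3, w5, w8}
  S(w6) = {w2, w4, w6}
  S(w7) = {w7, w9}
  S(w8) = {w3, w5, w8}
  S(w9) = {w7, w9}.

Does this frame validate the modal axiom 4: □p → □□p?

Yes

Axiom 4 corresponds to the accessibility relation being transitive.
Transitive: yes — every two-step S-path is closed by a direct edge.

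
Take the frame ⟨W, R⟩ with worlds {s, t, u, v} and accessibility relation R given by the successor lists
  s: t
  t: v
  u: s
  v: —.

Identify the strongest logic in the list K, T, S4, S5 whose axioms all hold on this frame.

K

Reflexive (axiom T): no — s is not related to itself.
Transitive (axiom 4): no — s R t and t R v, but not s R v.
Euclidean (axiom 5): no — s R t and s R t, but not t R t.
So F validates K; T would additionally require R to be reflexive. The strongest is K.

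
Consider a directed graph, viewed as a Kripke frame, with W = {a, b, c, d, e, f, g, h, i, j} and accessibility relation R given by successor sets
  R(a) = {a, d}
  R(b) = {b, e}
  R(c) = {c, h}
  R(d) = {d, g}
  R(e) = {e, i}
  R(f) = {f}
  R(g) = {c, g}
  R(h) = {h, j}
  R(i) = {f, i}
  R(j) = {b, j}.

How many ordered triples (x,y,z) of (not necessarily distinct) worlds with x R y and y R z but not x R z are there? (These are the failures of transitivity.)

Enumerating: (a,d,g), (b,e,i), (c,h,j), (d,g,c), (e,i,f), (g,c,h), (h,j,b), (j,b,e).

8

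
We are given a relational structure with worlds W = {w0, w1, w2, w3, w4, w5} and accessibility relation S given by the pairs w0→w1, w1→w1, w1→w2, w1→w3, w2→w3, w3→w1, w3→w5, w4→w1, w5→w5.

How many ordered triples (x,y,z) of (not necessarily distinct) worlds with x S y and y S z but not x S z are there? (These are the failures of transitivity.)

9

Enumerating: (w0,w1,w2), (w0,w1,w3), (w1,w3,w5), (w2,w3,w1), (w2,w3,w5), (w3,w1,w2), (w3,w1,w3), (w4,w1,w2), (w4,w1,w3).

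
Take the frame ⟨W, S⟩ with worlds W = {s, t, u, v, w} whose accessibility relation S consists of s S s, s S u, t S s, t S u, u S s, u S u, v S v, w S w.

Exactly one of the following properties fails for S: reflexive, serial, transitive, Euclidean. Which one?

reflexive

Reflexive: no — t is not related to itself.
Serial: yes — every world has a successor (e.g. s S s).
Transitive: yes — every two-step S-path is closed by a direct edge.
Euclidean: yes — any two successors of a common world are S-related.
Only reflexive fails.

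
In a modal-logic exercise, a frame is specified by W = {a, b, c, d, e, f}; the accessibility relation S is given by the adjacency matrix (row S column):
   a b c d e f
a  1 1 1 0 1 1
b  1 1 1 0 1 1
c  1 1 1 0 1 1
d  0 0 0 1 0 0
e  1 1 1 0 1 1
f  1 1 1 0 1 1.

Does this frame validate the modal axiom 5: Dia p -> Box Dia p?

The schema 5 characterises exactly the Euclidean frames.
Euclidean: yes — any two successors of a common world are S-related.

Yes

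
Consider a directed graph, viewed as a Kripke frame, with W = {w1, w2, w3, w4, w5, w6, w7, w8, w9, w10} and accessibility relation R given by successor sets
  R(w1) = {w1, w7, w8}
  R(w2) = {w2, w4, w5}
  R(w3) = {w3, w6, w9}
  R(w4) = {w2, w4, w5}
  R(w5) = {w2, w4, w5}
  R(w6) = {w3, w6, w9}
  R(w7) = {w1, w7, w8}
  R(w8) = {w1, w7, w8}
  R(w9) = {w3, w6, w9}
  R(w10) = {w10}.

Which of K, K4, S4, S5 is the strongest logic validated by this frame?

Transitive (axiom 4): yes — every two-step R-path is closed by a direct edge.
Reflexive (axiom T): yes — every world is R-related to itself.
Euclidean (axiom 5): yes — any two successors of a common world are R-related.
So F validates K, K4, S4, S5. The strongest is S5.

S5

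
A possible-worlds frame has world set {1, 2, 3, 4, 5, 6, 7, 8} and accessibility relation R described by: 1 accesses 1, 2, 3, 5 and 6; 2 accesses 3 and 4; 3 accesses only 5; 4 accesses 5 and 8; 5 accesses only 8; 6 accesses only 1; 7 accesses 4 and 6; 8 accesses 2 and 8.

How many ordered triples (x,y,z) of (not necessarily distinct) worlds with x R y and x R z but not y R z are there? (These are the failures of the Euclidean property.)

Enumerating: (1,2,1), (1,2,2), (1,2,5), (1,2,6), (1,3,1), (1,3,2), (1,3,3), (1,3,6), (1,5,1), (1,5,2), (1,5,3), (1,5,5), … and 18 more.
Total: 30.

30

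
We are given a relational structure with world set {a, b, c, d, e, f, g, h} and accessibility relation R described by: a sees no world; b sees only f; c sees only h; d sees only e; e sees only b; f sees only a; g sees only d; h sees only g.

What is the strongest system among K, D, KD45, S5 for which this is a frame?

K

Serial (axiom D): no — a has no R-successor.
Euclidean (axiom 5): no — b R f and b R f, but not f R f.
Transitive (axiom 4): no — b R f and f R a, but not b R a.
Reflexive (axiom T): no — a is not related to itself.
So F validates K; D would additionally require R to be serial. The strongest is K.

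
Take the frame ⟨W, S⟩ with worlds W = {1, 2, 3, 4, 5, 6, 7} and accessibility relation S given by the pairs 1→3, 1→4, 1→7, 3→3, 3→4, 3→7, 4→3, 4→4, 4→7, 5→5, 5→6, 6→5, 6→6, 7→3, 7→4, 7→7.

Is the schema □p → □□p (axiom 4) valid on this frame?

By correspondence theory, 4 is valid on a frame iff S is transitive.
Transitive: yes — every two-step S-path is closed by a direct edge.

Yes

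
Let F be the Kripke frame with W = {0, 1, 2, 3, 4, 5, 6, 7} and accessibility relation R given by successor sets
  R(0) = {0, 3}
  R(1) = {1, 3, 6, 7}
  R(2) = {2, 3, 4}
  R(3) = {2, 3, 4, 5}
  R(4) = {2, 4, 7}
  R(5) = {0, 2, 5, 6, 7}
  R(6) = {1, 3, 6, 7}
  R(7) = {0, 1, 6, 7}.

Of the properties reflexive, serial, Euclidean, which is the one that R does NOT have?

Reflexive: yes — every world is R-related to itself.
Serial: yes — every world has a successor (e.g. 0 R 0).
Euclidean: no — 1 R 3 and 1 R 6, but not 3 R 6.
Only Euclidean fails.

Euclidean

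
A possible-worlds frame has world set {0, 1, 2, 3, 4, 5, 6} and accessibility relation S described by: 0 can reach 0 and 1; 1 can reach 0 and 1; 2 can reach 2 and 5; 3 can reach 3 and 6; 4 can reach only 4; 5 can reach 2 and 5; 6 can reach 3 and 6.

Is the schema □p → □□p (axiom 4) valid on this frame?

Axiom 4 corresponds to the accessibility relation being transitive.
Transitive: yes — every two-step S-path is closed by a direct edge.

Yes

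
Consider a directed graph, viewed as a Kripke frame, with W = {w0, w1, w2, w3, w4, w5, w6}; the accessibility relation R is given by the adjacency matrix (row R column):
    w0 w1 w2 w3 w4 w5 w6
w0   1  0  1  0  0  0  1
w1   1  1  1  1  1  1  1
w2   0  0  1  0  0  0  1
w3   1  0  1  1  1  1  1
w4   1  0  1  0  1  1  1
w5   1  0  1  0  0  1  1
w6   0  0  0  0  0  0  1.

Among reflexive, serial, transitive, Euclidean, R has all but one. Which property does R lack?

Euclidean

Reflexive: yes — every world is R-related to itself.
Serial: yes — every world has a successor (e.g. w0 R w0).
Transitive: yes — every two-step R-path is closed by a direct edge.
Euclidean: no — w0 R w6 and w0 R w2, but not w6 R w2.
Only Euclidean fails.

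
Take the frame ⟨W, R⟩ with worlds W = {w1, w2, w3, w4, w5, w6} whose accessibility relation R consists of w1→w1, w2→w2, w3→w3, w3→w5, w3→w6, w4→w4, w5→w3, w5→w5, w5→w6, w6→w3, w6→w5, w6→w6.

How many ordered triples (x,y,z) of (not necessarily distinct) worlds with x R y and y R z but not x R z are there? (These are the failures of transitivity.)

0

R is transitive; there are no such tuples.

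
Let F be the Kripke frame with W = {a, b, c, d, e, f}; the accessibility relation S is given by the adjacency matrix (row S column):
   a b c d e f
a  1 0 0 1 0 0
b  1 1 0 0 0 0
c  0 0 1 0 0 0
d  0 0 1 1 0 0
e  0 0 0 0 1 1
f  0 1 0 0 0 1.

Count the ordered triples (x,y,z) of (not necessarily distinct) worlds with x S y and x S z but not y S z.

Enumerating: (a,d,a), (b,a,b), (d,c,d), (e,f,e), (f,b,f).

5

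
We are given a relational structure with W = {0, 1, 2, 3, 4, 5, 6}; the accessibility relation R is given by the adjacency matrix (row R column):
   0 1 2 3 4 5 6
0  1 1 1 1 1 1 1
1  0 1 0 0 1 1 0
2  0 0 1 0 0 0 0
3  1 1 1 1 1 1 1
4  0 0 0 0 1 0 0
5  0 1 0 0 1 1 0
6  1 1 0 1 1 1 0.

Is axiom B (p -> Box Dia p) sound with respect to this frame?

No

By correspondence theory, B is valid on a frame iff R is symmetric.
Symmetric: no — 0 R 1 but not 1 R 0.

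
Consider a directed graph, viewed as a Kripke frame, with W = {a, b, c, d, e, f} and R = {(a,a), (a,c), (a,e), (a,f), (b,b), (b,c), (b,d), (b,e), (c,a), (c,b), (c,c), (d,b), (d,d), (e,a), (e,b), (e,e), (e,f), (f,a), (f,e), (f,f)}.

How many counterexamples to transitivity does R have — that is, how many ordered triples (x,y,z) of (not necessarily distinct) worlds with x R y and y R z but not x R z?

Enumerating: (a,c,b), (a,e,b), (b,c,a), (b,e,a), (b,e,f), (c,a,e), (c,a,f), (c,b,d), (c,b,e), (d,b,c), (d,b,e), (e,a,c), (e,b,c), (e,b,d), (f,a,c), (f,e,b).

16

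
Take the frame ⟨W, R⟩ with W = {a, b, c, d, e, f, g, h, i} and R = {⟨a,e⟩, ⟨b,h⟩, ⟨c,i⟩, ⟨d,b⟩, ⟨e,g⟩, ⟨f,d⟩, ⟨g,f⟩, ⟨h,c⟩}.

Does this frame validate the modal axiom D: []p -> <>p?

The schema D characterises exactly the serial frames.
Serial: no — i has no R-successor.

No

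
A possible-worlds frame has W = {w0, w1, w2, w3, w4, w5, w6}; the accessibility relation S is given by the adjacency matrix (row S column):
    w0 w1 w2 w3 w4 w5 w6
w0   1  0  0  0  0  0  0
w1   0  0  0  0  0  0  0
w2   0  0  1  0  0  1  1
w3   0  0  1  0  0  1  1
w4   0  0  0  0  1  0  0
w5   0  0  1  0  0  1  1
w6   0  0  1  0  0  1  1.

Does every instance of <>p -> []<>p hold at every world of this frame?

Yes

The schema 5 characterises exactly the Euclidean frames.
Euclidean: yes — any two successors of a common world are S-related.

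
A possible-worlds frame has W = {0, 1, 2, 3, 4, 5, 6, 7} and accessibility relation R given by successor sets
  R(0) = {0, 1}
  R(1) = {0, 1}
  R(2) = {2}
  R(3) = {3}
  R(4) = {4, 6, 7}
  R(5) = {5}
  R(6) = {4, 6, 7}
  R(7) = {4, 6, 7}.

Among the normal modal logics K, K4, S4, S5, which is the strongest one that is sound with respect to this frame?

Transitive (axiom 4): yes — every two-step R-path is closed by a direct edge.
Reflexive (axiom T): yes — every world is R-related to itself.
Euclidean (axiom 5): yes — any two successors of a common world are R-related.
So F validates K, K4, S4, S5. The strongest is S5.

S5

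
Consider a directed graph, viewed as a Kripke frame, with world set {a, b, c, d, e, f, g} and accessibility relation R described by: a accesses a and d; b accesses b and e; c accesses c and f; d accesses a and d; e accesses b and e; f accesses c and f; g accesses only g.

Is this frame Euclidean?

Yes

Euclidean: yes — any two successors of a common world are R-related.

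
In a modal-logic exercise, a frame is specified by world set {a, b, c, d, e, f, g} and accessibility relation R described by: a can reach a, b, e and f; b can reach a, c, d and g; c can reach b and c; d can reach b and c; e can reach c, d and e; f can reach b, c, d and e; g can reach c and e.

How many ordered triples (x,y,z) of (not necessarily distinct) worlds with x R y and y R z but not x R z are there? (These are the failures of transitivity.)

Enumerating: (a,b,c), (a,b,d), (a,b,g), (a,e,c), (a,e,d), (a,f,c), (a,f,d), (b,a,b), (b,a,e), (b,a,f), (b,c,b), (b,d,b), … and 13 more.
Total: 25.

25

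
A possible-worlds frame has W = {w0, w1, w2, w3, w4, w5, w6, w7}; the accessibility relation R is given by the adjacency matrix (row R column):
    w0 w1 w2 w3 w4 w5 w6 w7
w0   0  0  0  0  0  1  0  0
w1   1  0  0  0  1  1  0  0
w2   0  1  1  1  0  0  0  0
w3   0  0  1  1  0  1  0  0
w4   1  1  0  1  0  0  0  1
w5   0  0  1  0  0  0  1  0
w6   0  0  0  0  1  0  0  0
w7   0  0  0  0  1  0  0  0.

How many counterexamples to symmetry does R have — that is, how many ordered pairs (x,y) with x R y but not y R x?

10

Enumerating: (w0,w5), (w1,w0), (w1,w5), (w2,w1), (w3,w5), (w4,w0), (w4,w3), (w5,w2), (w5,w6), (w6,w4).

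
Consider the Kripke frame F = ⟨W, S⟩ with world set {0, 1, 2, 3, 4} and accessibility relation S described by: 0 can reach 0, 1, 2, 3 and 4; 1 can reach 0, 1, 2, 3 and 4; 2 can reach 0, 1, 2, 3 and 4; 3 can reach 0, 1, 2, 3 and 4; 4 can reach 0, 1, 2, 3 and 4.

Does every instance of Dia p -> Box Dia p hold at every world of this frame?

Yes

By correspondence theory, 5 is valid on a frame iff S is Euclidean.
Euclidean: yes — any two successors of a common world are S-related.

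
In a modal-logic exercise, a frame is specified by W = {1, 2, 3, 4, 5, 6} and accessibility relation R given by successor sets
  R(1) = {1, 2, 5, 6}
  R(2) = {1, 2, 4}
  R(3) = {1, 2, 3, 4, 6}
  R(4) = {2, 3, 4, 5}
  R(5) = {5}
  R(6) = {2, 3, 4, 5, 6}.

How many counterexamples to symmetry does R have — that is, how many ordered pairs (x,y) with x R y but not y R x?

Enumerating: (1,5), (1,6), (3,1), (3,2), (4,5), (6,2), (6,4), (6,5).

8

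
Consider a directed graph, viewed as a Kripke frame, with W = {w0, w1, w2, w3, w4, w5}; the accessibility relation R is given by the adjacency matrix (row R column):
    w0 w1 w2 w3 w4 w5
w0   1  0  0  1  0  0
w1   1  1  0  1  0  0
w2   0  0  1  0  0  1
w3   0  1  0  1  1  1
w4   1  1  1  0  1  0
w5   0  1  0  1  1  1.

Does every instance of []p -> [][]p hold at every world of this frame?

No

Axiom 4 corresponds to the accessibility relation being transitive.
Transitive: no — w0 R w3 and w3 R w1, but not w0 R w1.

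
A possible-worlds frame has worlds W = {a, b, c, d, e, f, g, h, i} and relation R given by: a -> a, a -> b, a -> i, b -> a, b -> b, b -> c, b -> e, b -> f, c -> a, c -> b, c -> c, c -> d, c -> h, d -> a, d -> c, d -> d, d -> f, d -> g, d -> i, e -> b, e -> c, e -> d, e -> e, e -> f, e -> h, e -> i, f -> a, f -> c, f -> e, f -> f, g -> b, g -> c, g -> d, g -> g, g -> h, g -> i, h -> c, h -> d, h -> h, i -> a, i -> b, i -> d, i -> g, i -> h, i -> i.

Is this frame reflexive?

Reflexive: yes — every world is R-related to itself.

Yes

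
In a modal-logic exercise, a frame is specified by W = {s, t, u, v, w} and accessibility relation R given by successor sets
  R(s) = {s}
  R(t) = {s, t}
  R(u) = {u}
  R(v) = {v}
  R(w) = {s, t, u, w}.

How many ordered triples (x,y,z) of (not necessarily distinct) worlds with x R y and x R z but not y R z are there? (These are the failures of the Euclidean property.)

9

Enumerating: (t,s,t), (w,s,t), (w,s,u), (w,s,w), (w,t,u), (w,t,w), (w,u,s), (w,u,t), (w,u,w).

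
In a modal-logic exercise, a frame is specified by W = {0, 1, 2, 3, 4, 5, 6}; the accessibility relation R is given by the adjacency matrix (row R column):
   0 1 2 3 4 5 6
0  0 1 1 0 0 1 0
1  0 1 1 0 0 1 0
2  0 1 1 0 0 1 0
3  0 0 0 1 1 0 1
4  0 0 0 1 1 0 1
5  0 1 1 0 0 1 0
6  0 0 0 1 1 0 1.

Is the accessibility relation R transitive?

Yes

Transitive: yes — every two-step R-path is closed by a direct edge.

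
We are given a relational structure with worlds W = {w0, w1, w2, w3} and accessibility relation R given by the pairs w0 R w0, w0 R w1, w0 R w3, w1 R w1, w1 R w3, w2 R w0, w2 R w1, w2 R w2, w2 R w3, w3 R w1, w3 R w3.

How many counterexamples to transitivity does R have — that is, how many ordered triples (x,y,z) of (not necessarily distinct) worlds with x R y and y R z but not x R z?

R is transitive; there are no such tuples.

0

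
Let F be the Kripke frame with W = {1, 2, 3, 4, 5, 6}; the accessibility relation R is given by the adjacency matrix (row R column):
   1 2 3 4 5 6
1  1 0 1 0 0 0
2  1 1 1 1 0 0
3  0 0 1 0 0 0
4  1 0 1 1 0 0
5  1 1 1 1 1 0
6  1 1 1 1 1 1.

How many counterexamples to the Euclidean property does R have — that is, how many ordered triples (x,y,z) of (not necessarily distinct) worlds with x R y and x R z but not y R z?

Enumerating: (1,3,1), (2,1,2), (2,1,4), (2,3,1), (2,3,2), (2,3,4), (2,4,2), (4,1,4), (4,3,1), (4,3,4), (5,1,2), (5,1,4), … and 23 more.
Total: 35.

35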